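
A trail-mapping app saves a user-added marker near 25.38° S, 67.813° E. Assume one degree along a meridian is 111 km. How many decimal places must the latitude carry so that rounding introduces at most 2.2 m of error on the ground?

5

One degree of latitude covers 111000 m.
N decimal places → at most half a unit in the last place, 0.5 × 10⁻ᴺ° = 111000/2 × 10⁻ᴺ m.
Need 0.5 × 111000 × 10⁻ᴺ ≤ 2.2 → 10⁻ᴺ ≤ 3.964e-05, so N ≥ 4.40.
N = 4 would give 5.55 m (too coarse); N = 5 gives 0.555 m ≤ 2.2 m.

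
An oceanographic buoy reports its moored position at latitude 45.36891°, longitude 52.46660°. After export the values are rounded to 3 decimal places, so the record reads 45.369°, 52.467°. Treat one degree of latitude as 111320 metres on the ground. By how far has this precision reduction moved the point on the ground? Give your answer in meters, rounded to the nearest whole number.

33 meters

Δlat = 45.36891 − 45.369 = -0.00009°; Δlon = 52.46660 − 52.467 = -0.00040°.
N–S: -0.00009° × 111320 m/° = -10.0188 m.
East–west at this latitude: -0.00040° × 111320 × cos 45.369° ≈ -0.00040 × 78206.6 = -31.2826 m.
Distance: √(10.0188² + 31.2826²) ≈ 32.8478 m.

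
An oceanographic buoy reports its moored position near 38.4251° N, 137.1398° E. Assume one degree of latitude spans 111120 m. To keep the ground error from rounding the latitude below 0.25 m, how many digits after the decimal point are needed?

One degree of latitude covers 111120 m.
Rounding to N decimal places gives at most 0.5 × 10⁻ᴺ degrees of error, i.e. 0.5 × 10⁻ᴺ × 111120 m.
Need 0.5 × 111120 × 10⁻ᴺ ≤ 0.25 → 10⁻ᴺ ≤ 4.500e-06, so N ≥ 5.35.
At 5 places the error can reach 0.556 m, but 6 places keeps it to 0.0556 m.

6 decimal places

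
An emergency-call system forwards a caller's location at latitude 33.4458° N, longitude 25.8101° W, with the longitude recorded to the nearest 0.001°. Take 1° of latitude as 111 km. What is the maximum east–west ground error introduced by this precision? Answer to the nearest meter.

Rounding to 3 decimal places leaves the longitude within ±0.0005° of the true value.
At latitude 33.4458° a degree of longitude spans 111000 m × cos 33.4458° = 111000 × 0.8344 ≈ 92619.2 m.
East–west error: 0.0005° × 92619.2 m/° ≈ 46.3096 m.

46 meters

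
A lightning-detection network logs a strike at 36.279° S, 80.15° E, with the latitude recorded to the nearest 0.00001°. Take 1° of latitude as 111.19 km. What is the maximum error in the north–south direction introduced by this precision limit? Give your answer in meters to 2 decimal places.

Rounding to 5 decimal places leaves the latitude within ±5e-06° of the true value.
North–south distance: 5e-06° × 111190 m/° = 0.55595 m.

0.56 meters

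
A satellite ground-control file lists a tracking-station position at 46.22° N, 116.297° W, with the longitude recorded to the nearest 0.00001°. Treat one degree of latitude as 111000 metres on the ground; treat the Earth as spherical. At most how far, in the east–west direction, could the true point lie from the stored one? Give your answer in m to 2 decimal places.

Rounding to 5 decimal places leaves the longitude within ±5e-06° of the true value.
One degree of longitude at 46.22° is 111000 × cos 46.22° ≈ 111000 × 0.6919 = 76799.9 m.
So at most 5e-06° × 76799.9 ≈ 0.384 m east–west.

0.38 m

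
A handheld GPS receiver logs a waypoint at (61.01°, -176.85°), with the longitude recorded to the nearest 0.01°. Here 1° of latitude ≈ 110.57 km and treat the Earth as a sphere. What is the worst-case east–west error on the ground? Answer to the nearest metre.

Rounding to 2 decimal places leaves the longitude within ±0.005° of the true value.
Parallels shrink by cos φ, so at 61.01° a degree of longitude is 110570 × 0.4847 ≈ 53588.5 m.
East–west error: 0.005° × 53588.5 m/° ≈ 267.943 m.

268 metres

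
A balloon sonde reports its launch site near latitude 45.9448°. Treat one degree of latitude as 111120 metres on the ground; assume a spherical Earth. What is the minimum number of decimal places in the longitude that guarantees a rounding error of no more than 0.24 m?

6 decimal places

At 45.9448° one degree of longitude covers 111120 × cos 45.9448° ≈ 111120 × 0.6954 ≈ 77267.4 m.
N decimal places → at most half a unit in the last place, 0.5 × 10⁻ᴺ° = 77267.4/2 × 10⁻ᴺ m.
Need 0.5 × 77267.4 × 10⁻ᴺ ≤ 0.24 → 10⁻ᴺ ≤ 6.212e-06, so N ≥ 5.21.
At 5 places the error can reach 0.386 m, but 6 places keeps it to 0.0386 m.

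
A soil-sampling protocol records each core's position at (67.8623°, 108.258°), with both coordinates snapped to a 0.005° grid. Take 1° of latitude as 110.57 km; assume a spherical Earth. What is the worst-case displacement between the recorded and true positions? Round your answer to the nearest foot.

969 feet

With a 0.005° grid the true value lies within half a step, ±0.005°/2 = ±0.0025°, of the stored one.
Latitude error → 0.0025 × 110570 = 276.425 m along the meridian.
Longitude error → 0.0025 × 110570 × cos 67.8623° = 0.0025 × 110570 × 0.3768 ≈ 104.166 m.
Worst case both components are at the extreme and orthogonal: √(276.425² + 104.166²) ≈ 295.4 m.
Converting: 295.4 m × 3.2808 ft/m ≈ 969.16 ft.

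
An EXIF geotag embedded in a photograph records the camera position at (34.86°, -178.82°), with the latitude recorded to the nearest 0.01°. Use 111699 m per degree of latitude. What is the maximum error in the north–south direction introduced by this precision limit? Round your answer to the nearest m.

Rounding to 2 decimal places leaves the latitude within ±0.005° of the true value.
North–south distance: 0.005° × 111699 m/° = 558.495 m.

558 m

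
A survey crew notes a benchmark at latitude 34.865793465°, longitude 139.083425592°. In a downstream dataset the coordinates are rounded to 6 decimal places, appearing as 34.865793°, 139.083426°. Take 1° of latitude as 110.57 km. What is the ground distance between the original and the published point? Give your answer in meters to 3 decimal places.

The latitude changed by +0.000000465° and the longitude by -0.000000408°.
North–south shift: 0.000000465 × 110570 = 0.0514151 m.
East–west at this latitude: -0.000000408° × 110570 × cos 34.8658° ≈ -0.000000408 × 90721.9 = -0.0370146 m.
Distance: √(0.0514151² + 0.0370146²) ≈ 0.0633529 m.

0.063 meters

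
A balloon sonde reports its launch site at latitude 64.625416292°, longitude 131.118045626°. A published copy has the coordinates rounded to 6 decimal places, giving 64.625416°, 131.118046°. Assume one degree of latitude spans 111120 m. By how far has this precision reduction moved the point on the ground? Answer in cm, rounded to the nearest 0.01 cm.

Δlat = 64.625416292 − 64.625416 = +0.000000292°; Δlon = 131.118045626 − 131.118046 = -0.000000374°.
North–south shift: 0.000000292 × 111120 = 0.032447 m.
E–W at 64.6254°: -0.000000374° × 111120 × cos 64.6254° = -0.000000374 × 111120 × 0.4285 ≈ -0.0178094 m.
Combined displacement = (0.032447² + 0.0178094²)^½ ≈ 0.0370133 m.
That is 0.0370133 m = 3.7013 cm.

3.70 cm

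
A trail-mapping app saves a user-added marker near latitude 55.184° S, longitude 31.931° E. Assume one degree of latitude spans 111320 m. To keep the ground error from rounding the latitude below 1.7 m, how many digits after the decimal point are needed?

One degree of latitude covers 111320 m.
N decimal places → at most half a unit in the last place, 0.5 × 10⁻ᴺ° = 111320/2 × 10⁻ᴺ m.
Need 0.5 × 111320 × 10⁻ᴺ ≤ 1.7 → 10⁻ᴺ ≤ 3.054e-05, so N ≥ 4.52.
So 5 decimal places suffice (0.557 m); 4 would allow up to 5.57 m.

5 decimal places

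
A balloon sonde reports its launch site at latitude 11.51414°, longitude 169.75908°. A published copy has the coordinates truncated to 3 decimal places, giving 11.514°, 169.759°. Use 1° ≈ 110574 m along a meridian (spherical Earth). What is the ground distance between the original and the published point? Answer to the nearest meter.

The latitude changed by +0.00014° and the longitude by +0.00008°.
North–south shift: 0.00014 × 110574 = 15.4804 m.
E–W at 11.514°: 0.00008° × 110574 × cos 11.514° = 0.00008 × 110574 × 0.9799 ≈ 8.6679 m.
Distance: √(15.4804² + 8.6679²) ≈ 17.7419 m.

18 meters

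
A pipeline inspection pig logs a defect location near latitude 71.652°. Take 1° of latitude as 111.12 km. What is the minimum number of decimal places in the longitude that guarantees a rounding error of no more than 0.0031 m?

At 71.652° one degree of longitude covers 111120 × cos 71.652° ≈ 111120 × 0.3148 ≈ 34979.2 m.
With N decimal places the half-ulp bound is 0.5·10⁻ᴺ°, or 0.5·10⁻ᴺ × 34979.2 m on the ground.
Setting 17489.6 × 10⁻ᴺ ≤ 0.0031 gives 10ᴺ ≥ 5.642e+06, i.e. N ≥ 6.75.
So 7 decimal places suffice (0.00175 m); 6 would allow up to 0.0175 m.

7 decimal places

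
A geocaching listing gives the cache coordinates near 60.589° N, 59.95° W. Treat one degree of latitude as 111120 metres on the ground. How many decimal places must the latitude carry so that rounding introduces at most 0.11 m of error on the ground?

6 decimal places

One degree of latitude covers 111120 m.
Rounding to N decimal places gives at most 0.5 × 10⁻ᴺ degrees of error, i.e. 0.5 × 10⁻ᴺ × 111120 m.
Need 0.5 × 111120 × 10⁻ᴺ ≤ 0.11 → 10⁻ᴺ ≤ 1.980e-06, so N ≥ 5.70.
So 6 decimal places suffice (0.0556 m); 5 would allow up to 0.556 m.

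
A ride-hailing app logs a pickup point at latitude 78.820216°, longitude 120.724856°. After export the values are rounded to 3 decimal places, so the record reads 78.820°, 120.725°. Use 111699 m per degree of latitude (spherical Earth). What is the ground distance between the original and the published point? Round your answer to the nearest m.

24 m

The latitude changed by +0.000216° and the longitude by -0.000144°.
N–S: 0.000216° × 111699 m/° = 24.127 m.
East–west at this latitude: -0.000144° × 111699 × cos 78.82° ≈ -0.000144 × 21657.5 = -3.11868 m.
Distance: √(24.127² + 3.11868²) ≈ 24.3277 m.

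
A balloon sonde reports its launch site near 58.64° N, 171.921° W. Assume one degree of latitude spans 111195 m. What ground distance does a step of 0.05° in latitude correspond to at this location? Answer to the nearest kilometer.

6 kilometers

Along a meridian 0.05° is 0.05 × 111195 = 5559.75 m.
That is 5559.75 m = 5.5598 km.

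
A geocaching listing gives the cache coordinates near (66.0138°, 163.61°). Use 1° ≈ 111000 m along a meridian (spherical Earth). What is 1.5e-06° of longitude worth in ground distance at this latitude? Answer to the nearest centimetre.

7 centimetres

1.5e-06° of longitude at 66.0138° is 1.5e-06 × 111000 × cos 66.0138° ≈ 1.5e-06 × 45123.3 = 0.067685 m.
That is 0.067685 m = 6.7685 cm.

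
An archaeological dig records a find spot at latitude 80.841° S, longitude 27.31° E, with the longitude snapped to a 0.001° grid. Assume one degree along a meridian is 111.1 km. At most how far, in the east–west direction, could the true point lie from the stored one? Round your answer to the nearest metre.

With a 0.001° grid the true value lies within half a step, ±0.001°/2 = ±0.0005°, of the stored one.
One degree of longitude at 80.841° is 111100 × cos 80.841° ≈ 111100 × 0.1592 = 17684.3 m.
So at most 0.0005° × 17684.3 ≈ 8.84216 m east–west.

9 metres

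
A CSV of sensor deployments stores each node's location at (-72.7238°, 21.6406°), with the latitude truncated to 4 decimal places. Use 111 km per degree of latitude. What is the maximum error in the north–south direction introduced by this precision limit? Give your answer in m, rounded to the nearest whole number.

Truncating at 4 decimal places can drop up to a full unit in the last place, so the latitude may be off by as much as 0.0001°.
So the N–S error is at most 0.0001 × 111000 = 11.1 m.

11 m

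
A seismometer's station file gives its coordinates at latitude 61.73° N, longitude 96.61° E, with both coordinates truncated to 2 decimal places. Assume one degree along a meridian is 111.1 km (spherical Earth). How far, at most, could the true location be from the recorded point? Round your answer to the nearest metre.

1229 metres

Truncating at 2 decimal places can drop up to a full unit in the last place, so each coordinate may be off by as much as 0.01°.
N–S: 0.01° × 111100 m/° = 1111 m.
E–W at 61.73°: 0.01° × 111100 × cos 61.73° = 0.01 × 111100 × 0.4736 ≈ 526.2 m.
Combining orthogonally: (1111² + 526.2²)^½ ≈ 1229.31 m.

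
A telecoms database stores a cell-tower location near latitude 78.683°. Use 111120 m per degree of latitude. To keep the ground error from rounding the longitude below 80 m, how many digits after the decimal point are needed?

At 78.683° one degree of longitude covers 111120 × cos 78.683° ≈ 111120 × 0.1962 ≈ 21805.9 m.
With N decimal places the half-ulp bound is 0.5·10⁻ᴺ°, or 0.5·10⁻ᴺ × 21805.9 m on the ground.
Setting 10902.9 × 10⁻ᴺ ≤ 80 gives 10ᴺ ≥ 136.3, i.e. N ≥ 2.13.
N = 2 would give 109 m (too coarse); N = 3 gives 10.9 m ≤ 80 m.

3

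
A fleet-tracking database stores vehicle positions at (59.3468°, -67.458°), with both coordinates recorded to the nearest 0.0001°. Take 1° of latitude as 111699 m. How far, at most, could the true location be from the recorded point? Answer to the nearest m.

Rounding to 4 decimal places leaves each coordinate within ±5e-05° of the true value.
Latitude error → 5e-05 × 111699 = 5.58495 m along the meridian.
Longitude error → 5e-05 × 111699 × cos 59.3468° = 5e-05 × 111699 × 0.5098 ≈ 2.84743 m.
The two errors are perpendicular, so the maximum displacement is √(5.58495² + 2.84743²) ≈ 6.26893 m.

6 m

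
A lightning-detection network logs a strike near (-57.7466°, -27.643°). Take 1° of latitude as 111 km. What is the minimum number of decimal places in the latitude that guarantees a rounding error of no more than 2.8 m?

5 decimal places

One degree of latitude covers 111000 m.
With N decimal places the half-ulp bound is 0.5·10⁻ᴺ°, or 0.5·10⁻ᴺ × 111000 m on the ground.
Setting 55500 × 10⁻ᴺ ≤ 2.8 gives 10ᴺ ≥ 1.982e+04, i.e. N ≥ 4.30.
So 5 decimal places suffice (0.555 m); 4 would allow up to 5.55 m.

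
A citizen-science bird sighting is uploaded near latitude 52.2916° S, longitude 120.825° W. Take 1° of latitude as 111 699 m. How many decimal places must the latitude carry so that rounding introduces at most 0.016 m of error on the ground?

7

One degree of latitude covers 111699 m.
N decimal places → at most half a unit in the last place, 0.5 × 10⁻ᴺ° = 111699/2 × 10⁻ᴺ m.
Setting 55849.5 × 10⁻ᴺ ≤ 0.016 gives 10ᴺ ≥ 3.491e+06, i.e. N ≥ 6.54.
So 7 decimal places suffice (0.00558 m); 6 would allow up to 0.0558 m.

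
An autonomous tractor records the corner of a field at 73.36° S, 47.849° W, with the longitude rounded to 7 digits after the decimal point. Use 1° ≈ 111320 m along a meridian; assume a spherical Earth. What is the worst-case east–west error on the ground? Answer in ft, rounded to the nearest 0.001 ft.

0.005 ft

Rounding to 7 decimal places leaves the longitude within ±5e-08° of the true value.
At latitude 73.36° a degree of longitude spans 111320 m × cos 73.36° = 111320 × 0.2864 ≈ 31877.3 m.
Maximum E–W displacement: 5e-08 × 31877.3 = 0.00159386 m.
In feet: 0.00159386 m ÷ 0.3048 ≈ 0.0052292 ft.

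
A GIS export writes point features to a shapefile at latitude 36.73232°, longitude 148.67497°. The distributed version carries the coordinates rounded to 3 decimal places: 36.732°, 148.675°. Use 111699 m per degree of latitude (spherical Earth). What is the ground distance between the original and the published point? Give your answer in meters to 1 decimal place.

35.8 meters

Δlat = 36.73232 − 36.732 = +0.00032°; Δlon = 148.67497 − 148.675 = -0.00003°.
North–south shift: 0.00032 × 111699 = 35.7437 m.
East–west at this latitude: -0.00003° × 111699 × cos 36.732° ≈ -0.00003 × 89520.2 = -2.68561 m.
Combined displacement = (35.7437² + 2.68561²)^½ ≈ 35.8444 m.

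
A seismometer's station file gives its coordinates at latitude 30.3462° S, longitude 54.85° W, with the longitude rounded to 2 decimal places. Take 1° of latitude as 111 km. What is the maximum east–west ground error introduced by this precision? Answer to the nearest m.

Rounding to 2 decimal places leaves the longitude within ±0.005° of the true value.
One degree of longitude at 30.3462° is 111000 × cos 30.3462° ≈ 111000 × 0.8630 = 95791.7 m.
East–west error: 0.005° × 95791.7 m/° ≈ 478.959 m.

479 m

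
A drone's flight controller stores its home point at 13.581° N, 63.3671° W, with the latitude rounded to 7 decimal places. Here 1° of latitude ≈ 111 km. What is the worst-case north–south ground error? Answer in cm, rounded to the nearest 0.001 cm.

0.555 cm

Rounding to 7 decimal places leaves the latitude within ±5e-08° of the true value.
Along the meridian that is 5e-08° × 111000 m/° = 0.00555 m.
That is 0.00555 m = 0.555 cm.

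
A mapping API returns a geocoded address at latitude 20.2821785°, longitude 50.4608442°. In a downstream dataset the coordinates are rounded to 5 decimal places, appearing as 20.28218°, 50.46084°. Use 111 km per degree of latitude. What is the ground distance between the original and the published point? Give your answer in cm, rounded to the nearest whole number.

The latitude changed by -0.0000015° and the longitude by +0.0000042°.
N–S: -0.0000015° × 111000 m/° = -0.1665 m.
E–W at 20.2822°: 0.0000042° × 111000 × cos 20.2822° = 0.0000042 × 111000 × 0.9380 ≈ 0.437294 m.
Hypotenuse of the two orthogonal shifts: √(0.1665² + 0.437294²) = 0.467919 m.
That is 0.467919 m = 46.792 cm.

47 cm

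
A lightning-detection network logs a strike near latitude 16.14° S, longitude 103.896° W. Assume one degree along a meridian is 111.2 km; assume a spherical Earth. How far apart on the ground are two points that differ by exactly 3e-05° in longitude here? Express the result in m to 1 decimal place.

3.2 m

At 16.14° a degree of longitude is 111200 × cos 16.14° ≈ 106817 m, so 3e-05° corresponds to 3.20451 m.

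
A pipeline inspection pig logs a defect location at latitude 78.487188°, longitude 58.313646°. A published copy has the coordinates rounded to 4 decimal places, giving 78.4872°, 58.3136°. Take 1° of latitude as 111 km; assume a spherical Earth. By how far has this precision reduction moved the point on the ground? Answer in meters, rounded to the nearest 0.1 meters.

1.7 meters

Δlat = 78.487188 − 78.4872 = -0.000012°; Δlon = 58.313646 − 58.3136 = +0.000046°.
North–south shift: -0.000012 × 111000 = -1.332 m.
E–W at 78.4872°: 0.000046° × 111000 × cos 78.4872° = 0.000046 × 111000 × 0.1996 ≈ 1.01909 m.
Combined displacement = (1.332² + 1.01909²)^½ ≈ 1.67713 m.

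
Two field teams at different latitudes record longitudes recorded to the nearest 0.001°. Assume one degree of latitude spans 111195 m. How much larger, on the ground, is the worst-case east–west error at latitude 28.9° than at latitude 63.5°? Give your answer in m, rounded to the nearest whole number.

24 m

Rounding to 3 decimal places leaves the longitude within ±0.0005° of the true value.
Error at 28.9° = 0.0005° × 111195 × cos 28.9° ≈ 55.598 × 0.8755 = 48.674 m.
At 63.5°: 0.0005° × 111195 × cos 63.5° = 0.0005 × 111195 × 0.4462 ≈ 24.807 m.
So the lower-latitude error exceeds the higher by 48.674 − 24.807 = 23.866 m.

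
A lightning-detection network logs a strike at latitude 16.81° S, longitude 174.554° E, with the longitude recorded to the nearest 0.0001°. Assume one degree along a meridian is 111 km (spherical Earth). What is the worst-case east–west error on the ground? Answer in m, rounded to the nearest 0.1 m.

Rounding to 4 decimal places leaves the longitude within ±5e-05° of the true value.
One degree of longitude at 16.81° is 111000 × cos 16.81° ≈ 111000 × 0.9573 = 106257 m.
East–west error: 5e-05° × 106257 m/° ≈ 5.31284 m.

5.3 m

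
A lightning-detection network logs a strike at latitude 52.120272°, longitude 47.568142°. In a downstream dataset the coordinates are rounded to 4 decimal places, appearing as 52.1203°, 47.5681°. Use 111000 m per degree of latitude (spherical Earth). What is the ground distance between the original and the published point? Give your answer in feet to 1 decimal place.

13.9 feet

The latitude changed by -0.000028° and the longitude by +0.000042°.
N–S: -0.000028° × 111000 m/° = -3.108 m.
East–west at this latitude: 0.000042° × 111000 × cos 52.1203° ≈ 0.000042 × 68154.6 = 2.86249 m.
Hypotenuse of the two orthogonal shifts: √(3.108² + 2.86249²) = 4.22534 m.
Converting: 4.22534 m × 3.2808 ft/m ≈ 13.863 ft.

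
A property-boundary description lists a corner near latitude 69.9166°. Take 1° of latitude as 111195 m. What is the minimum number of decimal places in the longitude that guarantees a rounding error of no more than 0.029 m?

6

At 69.9166° one degree of longitude covers 111195 × cos 69.9166° ≈ 111195 × 0.3434 ≈ 38183 m.
Rounding to N decimal places gives at most 0.5 × 10⁻ᴺ degrees of error, i.e. 0.5 × 10⁻ᴺ × 38183 m.
Need 0.5 × 38183 × 10⁻ᴺ ≤ 0.029 → 10⁻ᴺ ≤ 1.519e-06, so N ≥ 5.82.
N = 5 would give 0.191 m (too coarse); N = 6 gives 0.0191 m ≤ 0.029 m.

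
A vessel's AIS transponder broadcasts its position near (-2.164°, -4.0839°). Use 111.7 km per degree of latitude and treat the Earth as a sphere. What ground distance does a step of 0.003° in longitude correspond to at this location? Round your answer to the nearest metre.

At 2.164° a degree of longitude is 111700 × cos 2.164° ≈ 111620 m, so 0.003° corresponds to 334.861 m.

335 metres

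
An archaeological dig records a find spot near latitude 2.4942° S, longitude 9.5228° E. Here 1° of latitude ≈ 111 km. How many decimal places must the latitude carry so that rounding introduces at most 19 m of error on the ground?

4

One degree of latitude covers 111000 m.
With N decimal places the half-ulp bound is 0.5·10⁻ᴺ°, or 0.5·10⁻ᴺ × 111000 m on the ground.
Setting 55500 × 10⁻ᴺ ≤ 19 gives 10ᴺ ≥ 2921, i.e. N ≥ 3.47.
So 4 decimal places suffice (5.55 m); 3 would allow up to 55.5 m.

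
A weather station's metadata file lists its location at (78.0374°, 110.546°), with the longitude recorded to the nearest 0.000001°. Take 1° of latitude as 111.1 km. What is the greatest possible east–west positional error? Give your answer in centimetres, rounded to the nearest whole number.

1 centimetres

Rounding to 6 decimal places leaves the longitude within ±5e-07° of the true value.
One degree of longitude at 78.0374° is 111100 × cos 78.0374° ≈ 111100 × 0.2073 = 23028 m.
So at most 5e-07° × 23028 ≈ 0.011514 m east–west.
That is 0.011514 m = 1.1514 cm.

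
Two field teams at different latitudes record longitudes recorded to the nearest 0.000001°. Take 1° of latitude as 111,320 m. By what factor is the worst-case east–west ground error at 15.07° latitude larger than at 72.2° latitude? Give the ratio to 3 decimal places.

Rounding to 6 decimal places leaves the longitude within ±5e-07° of the true value.
Error at 15.07° = 5e-07° × 111320 × cos 15.07° ≈ 0.05566 × 0.9656 = 0.053746 m.
Error at 72.2° = 5e-07° × 111320 × cos 72.2° ≈ 0.05566 × 0.3057 = 0.017015 m.
The ratio reduces to cos 15.07° / cos 72.2° = 0.9656/0.3057 ≈ 3.1587.

3.159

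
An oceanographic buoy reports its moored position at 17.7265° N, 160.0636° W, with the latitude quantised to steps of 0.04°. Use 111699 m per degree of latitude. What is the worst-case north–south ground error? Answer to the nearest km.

2 km

With a 0.04° grid the true value lies within half a step, ±0.04°/2 = ±0.02°, of the stored one.
North–south distance: 0.02° × 111699 m/° = 2233.98 m.
That is 2233.98 m = 2.234 km.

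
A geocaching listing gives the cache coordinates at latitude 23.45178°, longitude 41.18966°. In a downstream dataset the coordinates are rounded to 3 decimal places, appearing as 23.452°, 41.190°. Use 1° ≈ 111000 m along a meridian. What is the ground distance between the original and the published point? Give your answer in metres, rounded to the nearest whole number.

42 metres

Δlat = 23.45178 − 23.452 = -0.00022°; Δlon = 41.18966 − 41.190 = -0.00034°.
N–S: -0.00022° × 111000 m/° = -24.42 m.
East–west at this latitude: -0.00034° × 111000 × cos 23.452° ≈ -0.00034 × 101831 = -34.6224 m.
Combined displacement = (24.42² + 34.6224²)^½ ≈ 42.368 m.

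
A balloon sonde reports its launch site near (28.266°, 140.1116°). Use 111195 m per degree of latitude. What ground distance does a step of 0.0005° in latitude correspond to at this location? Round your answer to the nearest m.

56 m

0.0005° × 111195 m/° = 55.5975 m.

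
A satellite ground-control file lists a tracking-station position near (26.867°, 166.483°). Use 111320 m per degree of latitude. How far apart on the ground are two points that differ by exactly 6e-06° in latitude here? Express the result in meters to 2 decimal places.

6e-06° × 111320 m/° = 0.66792 m.

0.67 meters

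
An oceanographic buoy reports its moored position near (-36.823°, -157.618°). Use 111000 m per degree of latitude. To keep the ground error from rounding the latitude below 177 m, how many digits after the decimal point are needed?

3 decimal places

One degree of latitude covers 111000 m.
With N decimal places the half-ulp bound is 0.5·10⁻ᴺ°, or 0.5·10⁻ᴺ × 111000 m on the ground.
Need 0.5 × 111000 × 10⁻ᴺ ≤ 177 → 10⁻ᴺ ≤ 3.189e-03, so N ≥ 2.50.
At 2 places the error can reach 555 m, but 3 places keeps it to 55.5 m.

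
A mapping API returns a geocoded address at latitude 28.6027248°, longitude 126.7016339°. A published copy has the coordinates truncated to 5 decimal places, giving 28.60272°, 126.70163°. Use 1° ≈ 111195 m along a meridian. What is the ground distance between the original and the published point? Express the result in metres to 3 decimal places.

The latitude changed by +0.0000048° and the longitude by +0.0000039°.
North–south shift: 0.0000048 × 111195 = 0.533736 m.
E–W at 28.6027°: 0.0000039° × 111195 × cos 28.6027° = 0.0000039 × 111195 × 0.8780 ≈ 0.380737 m.
Combined displacement = (0.533736² + 0.380737²)^½ ≈ 0.655618 m.

0.656 metres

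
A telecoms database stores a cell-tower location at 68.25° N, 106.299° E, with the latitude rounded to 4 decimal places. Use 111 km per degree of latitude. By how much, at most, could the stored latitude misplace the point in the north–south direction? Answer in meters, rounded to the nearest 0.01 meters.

Rounding to 4 decimal places leaves the latitude within ±5e-05° of the true value.
So the N–S error is at most 5e-05 × 111000 = 5.55 m.

5.55 meters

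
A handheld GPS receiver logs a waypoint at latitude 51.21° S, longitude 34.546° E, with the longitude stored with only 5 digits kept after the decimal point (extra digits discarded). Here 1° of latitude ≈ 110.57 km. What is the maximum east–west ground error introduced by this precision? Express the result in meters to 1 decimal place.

0.7 meters

Truncating at 5 decimal places can drop up to a full unit in the last place, so the longitude may be off by as much as 1e-05°.
One degree of longitude at 51.21° is 110570 × cos 51.21° ≈ 110570 × 0.6265 = 69268.5 m.
So at most 1e-05° × 69268.5 ≈ 0.692685 m east–west.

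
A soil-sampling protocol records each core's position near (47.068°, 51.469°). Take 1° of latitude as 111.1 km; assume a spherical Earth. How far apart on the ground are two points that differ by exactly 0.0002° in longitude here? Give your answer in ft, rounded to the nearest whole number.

One degree of longitude here spans 111100 × cos 47.068° = 111100 × 0.6811 ≈ 75673.5 m; 0.0002° of that is 15.1347 m.
In feet: 15.1347 m ÷ 0.3048 ≈ 49.655 ft.

50 ft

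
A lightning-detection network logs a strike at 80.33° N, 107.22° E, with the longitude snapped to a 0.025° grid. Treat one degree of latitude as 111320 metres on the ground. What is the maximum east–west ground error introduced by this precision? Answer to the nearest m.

234 m

With a 0.025° grid the true value lies within half a step, ±0.025°/2 = ±0.0125°, of the stored one.
At latitude 80.33° a degree of longitude spans 111320 m × cos 80.33° = 111320 × 0.1680 ≈ 18698.8 m.
East–west error: 0.0125° × 18698.8 m/° ≈ 233.735 m.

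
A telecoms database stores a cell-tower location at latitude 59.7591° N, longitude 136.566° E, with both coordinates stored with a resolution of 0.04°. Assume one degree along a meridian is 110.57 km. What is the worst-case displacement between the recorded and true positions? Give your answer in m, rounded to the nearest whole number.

2476 m

With a 0.04° grid the true value lies within half a step, ±0.04°/2 = ±0.02°, of the stored one.
N–S: 0.02° × 110570 m/° = 2211.4 m.
E–W at 59.7591°: 0.02° × 110570 × cos 59.7591° = 0.02 × 110570 × 0.5036 ≈ 1113.74 m.
Combining orthogonally: (2211.4² + 1113.74²)^½ ≈ 2476.03 m.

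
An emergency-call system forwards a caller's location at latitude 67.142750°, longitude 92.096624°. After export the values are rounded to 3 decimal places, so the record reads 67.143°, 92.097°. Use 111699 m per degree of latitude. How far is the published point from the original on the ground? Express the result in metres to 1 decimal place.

Δlat = 67.142750 − 67.143 = -0.000250°; Δlon = 92.096624 − 92.097 = -0.000376°.
N–S: -0.000250° × 111699 m/° = -27.9247 m.
East–west at this latitude: -0.000376° × 111699 × cos 67.143° ≈ -0.000376 × 43387.5 = -16.3137 m.
Hypotenuse of the two orthogonal shifts: √(27.9247² + 16.3137²) = 32.3408 m.

32.3 metres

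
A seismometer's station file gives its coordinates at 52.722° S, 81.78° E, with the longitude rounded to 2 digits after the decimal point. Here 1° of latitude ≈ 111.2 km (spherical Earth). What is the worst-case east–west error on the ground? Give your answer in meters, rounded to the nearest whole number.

337 meters

Rounding to 2 decimal places leaves the longitude within ±0.005° of the true value.
Parallels shrink by cos φ, so at 52.722° a degree of longitude is 111200 × 0.6057 ≈ 67351.9 m.
Maximum E–W displacement: 0.005 × 67351.9 = 336.76 m.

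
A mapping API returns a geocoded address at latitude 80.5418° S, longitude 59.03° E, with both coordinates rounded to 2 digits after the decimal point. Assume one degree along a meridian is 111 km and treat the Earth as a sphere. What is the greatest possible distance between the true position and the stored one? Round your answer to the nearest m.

562 m

Rounding to 2 decimal places leaves each coordinate within ±0.005° of the true value.
N–S: 0.005° × 111000 m/° = 555 m.
E–W at 80.5418°: 0.005° × 111000 × cos 80.5418° = 0.005 × 111000 × 0.1643 ≈ 91.2021 m.
The two errors are perpendicular, so the maximum displacement is √(555² + 91.2021²) ≈ 562.444 m.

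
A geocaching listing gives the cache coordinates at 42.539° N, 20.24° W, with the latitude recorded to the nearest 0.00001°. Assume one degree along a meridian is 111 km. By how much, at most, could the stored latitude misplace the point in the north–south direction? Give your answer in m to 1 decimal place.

Rounding to 5 decimal places leaves the latitude within ±5e-06° of the true value.
So the N–S error is at most 5e-06 × 111000 = 0.555 m.

0.6 m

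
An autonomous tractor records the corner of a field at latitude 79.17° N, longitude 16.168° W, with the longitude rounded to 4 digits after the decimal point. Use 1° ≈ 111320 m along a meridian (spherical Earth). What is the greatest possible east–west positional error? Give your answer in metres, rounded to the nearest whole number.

1 metres

Rounding to 4 decimal places leaves the longitude within ±5e-05° of the true value.
At latitude 79.17° a degree of longitude spans 111320 m × cos 79.17° = 111320 × 0.1879 ≈ 20916.5 m.
East–west error: 5e-05° × 20916.5 m/° ≈ 1.04583 m.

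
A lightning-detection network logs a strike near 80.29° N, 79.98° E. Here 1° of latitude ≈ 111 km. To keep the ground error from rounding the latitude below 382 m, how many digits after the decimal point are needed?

3

One degree of latitude covers 111000 m.
N decimal places → at most half a unit in the last place, 0.5 × 10⁻ᴺ° = 111000/2 × 10⁻ᴺ m.
Setting 55500 × 10⁻ᴺ ≤ 382 gives 10ᴺ ≥ 145.3, i.e. N ≥ 2.16.
So 3 decimal places suffice (55.5 m); 2 would allow up to 555 m.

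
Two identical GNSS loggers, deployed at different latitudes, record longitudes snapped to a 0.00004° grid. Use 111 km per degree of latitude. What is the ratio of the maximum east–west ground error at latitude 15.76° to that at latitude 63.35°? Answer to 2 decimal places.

With a 0.00004° grid the true value lies within half a step, ±0.00004°/2 = ±2e-05°, of the stored one.
At 15.76°: 2e-05° × 111000 × cos 15.76° = 2e-05 × 111000 × 0.9624 ≈ 2.1365 m.
Error at 63.35° = 2e-05° × 111000 × cos 63.35° ≈ 2.22 × 0.4485 = 0.99576 m.
Ratio: 2.1365 / 0.99576 = cos 15.76° / cos 63.35° ≈ 2.1456.

2.15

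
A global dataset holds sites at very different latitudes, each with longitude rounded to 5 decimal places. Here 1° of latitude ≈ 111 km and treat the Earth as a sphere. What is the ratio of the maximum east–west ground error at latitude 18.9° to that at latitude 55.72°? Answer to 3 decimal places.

Rounding to 5 decimal places leaves the longitude within ±5e-06° of the true value.
At 18.9°: 5e-06° × 111000 × cos 18.9° = 5e-06 × 111000 × 0.9461 ≈ 0.52508 m.
Error at 55.72° = 5e-06° × 111000 × cos 55.72° ≈ 0.555 × 0.5632 = 0.3126 m.
The ratio reduces to cos 18.9° / cos 55.72° = 0.9461/0.5632 ≈ 1.6797.

1.680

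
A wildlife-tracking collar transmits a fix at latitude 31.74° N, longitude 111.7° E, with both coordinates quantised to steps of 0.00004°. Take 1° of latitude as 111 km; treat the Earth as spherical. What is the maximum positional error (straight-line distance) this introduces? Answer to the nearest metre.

With a 0.00004° grid the true value lies within half a step, ±0.00004°/2 = ±2e-05°, of the stored one.
North–south component: 2e-05° × 111000 = 2.22 m.
East–west component at 31.74°: 2e-05° × 111000 × cos 31.74° ≈ 2e-05 × 94399.3 ≈ 1.88799 m.
The two errors are perpendicular, so the maximum displacement is √(2.22² + 1.88799²) ≈ 2.91426 m.

3 metres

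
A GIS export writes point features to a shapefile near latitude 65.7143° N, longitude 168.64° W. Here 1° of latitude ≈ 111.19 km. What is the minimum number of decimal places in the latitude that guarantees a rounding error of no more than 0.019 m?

One degree of latitude covers 111190 m.
With N decimal places the half-ulp bound is 0.5·10⁻ᴺ°, or 0.5·10⁻ᴺ × 111190 m on the ground.
Need 0.5 × 111190 × 10⁻ᴺ ≤ 0.019 → 10⁻ᴺ ≤ 3.418e-07, so N ≥ 6.47.
At 6 places the error can reach 0.0556 m, but 7 places keeps it to 0.00556 m.

7 decimal places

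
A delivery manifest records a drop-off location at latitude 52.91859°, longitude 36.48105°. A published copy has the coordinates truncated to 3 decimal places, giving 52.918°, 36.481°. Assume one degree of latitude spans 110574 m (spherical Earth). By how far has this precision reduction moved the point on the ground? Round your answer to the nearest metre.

Δlat = 52.91859 − 52.918 = +0.00059°; Δlon = 36.48105 − 36.481 = +0.00005°.
North–south shift: 0.00059 × 110574 = 65.2387 m.
E–W at 52.918°: 0.00005° × 110574 × cos 52.918° = 0.00005 × 110574 × 0.6030 ≈ 3.33357 m.
Distance: √(65.2387² + 3.33357²) ≈ 65.3238 m.

65 metres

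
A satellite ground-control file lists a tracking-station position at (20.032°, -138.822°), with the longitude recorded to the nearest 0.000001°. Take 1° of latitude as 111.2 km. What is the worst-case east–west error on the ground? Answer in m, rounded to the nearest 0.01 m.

0.05 m

Rounding to 6 decimal places leaves the longitude within ±5e-07° of the true value.
One degree of longitude at 20.032° is 111200 × cos 20.032° ≈ 111200 × 0.9395 = 104473 m.
Maximum E–W displacement: 5e-07 × 104473 = 0.0522363 m.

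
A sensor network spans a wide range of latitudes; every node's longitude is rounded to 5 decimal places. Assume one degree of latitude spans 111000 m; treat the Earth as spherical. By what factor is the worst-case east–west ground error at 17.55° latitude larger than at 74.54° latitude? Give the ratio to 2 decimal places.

3.58

Rounding to 5 decimal places leaves the longitude within ±5e-06° of the true value.
At 17.55°: 5e-06° × 111000 × cos 17.55° = 5e-06 × 111000 × 0.9535 ≈ 0.52917 m.
Error at 74.54° = 5e-06° × 111000 × cos 74.54° ≈ 0.555 × 0.2666 = 0.14794 m.
Ratio: 0.52917 / 0.14794 = cos 17.55° / cos 74.54° ≈ 3.5768.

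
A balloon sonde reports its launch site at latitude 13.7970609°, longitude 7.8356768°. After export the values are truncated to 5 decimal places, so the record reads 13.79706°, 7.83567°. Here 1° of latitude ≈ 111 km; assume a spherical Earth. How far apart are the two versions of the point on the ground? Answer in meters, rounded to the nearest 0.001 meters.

The latitude changed by +0.0000009° and the longitude by +0.0000068°.
N–S: 0.0000009° × 111000 m/° = 0.0999 m.
E–W at 13.7971°: 0.0000068° × 111000 × cos 13.7971° = 0.0000068 × 111000 × 0.9711 ≈ 0.733021 m.
Combined displacement = (0.0999² + 0.733021²)^½ ≈ 0.739798 m.

0.740 meters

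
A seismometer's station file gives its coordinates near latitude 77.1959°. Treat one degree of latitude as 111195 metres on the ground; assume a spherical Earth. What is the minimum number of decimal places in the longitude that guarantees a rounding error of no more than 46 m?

3

At 77.1959° one degree of longitude covers 111195 × cos 77.1959° ≈ 111195 × 0.2216 ≈ 24642.8 m.
N decimal places → at most half a unit in the last place, 0.5 × 10⁻ᴺ° = 24642.8/2 × 10⁻ᴺ m.
Setting 12321.4 × 10⁻ᴺ ≤ 46 gives 10ᴺ ≥ 267.9, i.e. N ≥ 2.43.
N = 2 would give 123 m (too coarse); N = 3 gives 12.3 m ≤ 46 m.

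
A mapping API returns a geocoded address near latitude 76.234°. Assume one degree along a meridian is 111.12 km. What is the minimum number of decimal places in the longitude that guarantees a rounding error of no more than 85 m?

At 76.234° one degree of longitude covers 111120 × cos 76.234° ≈ 111120 × 0.2380 ≈ 26441.8 m.
N decimal places → at most half a unit in the last place, 0.5 × 10⁻ᴺ° = 26441.8/2 × 10⁻ᴺ m.
Setting 13220.9 × 10⁻ᴺ ≤ 85 gives 10ᴺ ≥ 155.5, i.e. N ≥ 2.19.
So 3 decimal places suffice (13.2 m); 2 would allow up to 132 m.

3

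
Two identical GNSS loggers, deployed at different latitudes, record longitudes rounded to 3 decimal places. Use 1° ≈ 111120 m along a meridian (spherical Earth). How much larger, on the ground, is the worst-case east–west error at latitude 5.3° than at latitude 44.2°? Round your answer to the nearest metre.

Rounding to 3 decimal places leaves the longitude within ±0.0005° of the true value.
Error at 5.3° = 0.0005° × 111120 × cos 5.3° ≈ 55.56 × 0.9957 = 55.322 m.
Error at 44.2° = 0.0005° × 111120 × cos 44.2° ≈ 55.56 × 0.7169 = 39.832 m.
So the lower-latitude error exceeds the higher by 55.322 − 39.832 = 15.491 m.

15 metres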